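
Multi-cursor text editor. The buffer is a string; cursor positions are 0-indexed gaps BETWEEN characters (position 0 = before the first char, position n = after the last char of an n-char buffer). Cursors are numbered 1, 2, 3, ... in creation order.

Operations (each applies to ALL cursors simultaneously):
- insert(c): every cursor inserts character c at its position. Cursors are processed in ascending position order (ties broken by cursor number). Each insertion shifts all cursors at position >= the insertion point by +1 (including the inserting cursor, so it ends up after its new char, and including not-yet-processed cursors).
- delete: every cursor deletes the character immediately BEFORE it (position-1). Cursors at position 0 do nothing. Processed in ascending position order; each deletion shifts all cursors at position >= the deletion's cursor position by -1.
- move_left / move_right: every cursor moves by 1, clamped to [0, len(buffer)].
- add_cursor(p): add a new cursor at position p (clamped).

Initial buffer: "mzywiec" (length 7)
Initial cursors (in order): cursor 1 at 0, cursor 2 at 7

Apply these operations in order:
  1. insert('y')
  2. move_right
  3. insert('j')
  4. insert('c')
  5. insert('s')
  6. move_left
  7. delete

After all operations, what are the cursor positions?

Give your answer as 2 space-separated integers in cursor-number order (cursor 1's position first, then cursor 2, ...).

Answer: 3 12

Derivation:
After op 1 (insert('y')): buffer="ymzywiecy" (len 9), cursors c1@1 c2@9, authorship 1.......2
After op 2 (move_right): buffer="ymzywiecy" (len 9), cursors c1@2 c2@9, authorship 1.......2
After op 3 (insert('j')): buffer="ymjzywiecyj" (len 11), cursors c1@3 c2@11, authorship 1.1......22
After op 4 (insert('c')): buffer="ymjczywiecyjc" (len 13), cursors c1@4 c2@13, authorship 1.11......222
After op 5 (insert('s')): buffer="ymjcszywiecyjcs" (len 15), cursors c1@5 c2@15, authorship 1.111......2222
After op 6 (move_left): buffer="ymjcszywiecyjcs" (len 15), cursors c1@4 c2@14, authorship 1.111......2222
After op 7 (delete): buffer="ymjszywiecyjs" (len 13), cursors c1@3 c2@12, authorship 1.11......222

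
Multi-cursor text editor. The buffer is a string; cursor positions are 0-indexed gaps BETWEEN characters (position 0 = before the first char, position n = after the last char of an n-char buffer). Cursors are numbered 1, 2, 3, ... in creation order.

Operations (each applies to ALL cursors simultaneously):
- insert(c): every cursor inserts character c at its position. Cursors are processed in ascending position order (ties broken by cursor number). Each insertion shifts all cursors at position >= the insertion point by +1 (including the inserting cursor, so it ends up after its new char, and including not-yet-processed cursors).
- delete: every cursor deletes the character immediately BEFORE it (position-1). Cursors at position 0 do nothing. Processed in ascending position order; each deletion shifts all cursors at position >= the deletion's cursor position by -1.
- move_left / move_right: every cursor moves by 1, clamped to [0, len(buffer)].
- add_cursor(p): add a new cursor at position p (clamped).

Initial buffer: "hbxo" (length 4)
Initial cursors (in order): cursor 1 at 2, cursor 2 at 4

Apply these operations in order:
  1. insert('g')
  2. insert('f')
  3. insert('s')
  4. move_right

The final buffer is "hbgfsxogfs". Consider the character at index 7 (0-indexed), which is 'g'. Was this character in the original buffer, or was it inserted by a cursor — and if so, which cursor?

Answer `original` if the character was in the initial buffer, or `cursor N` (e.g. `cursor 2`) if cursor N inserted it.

Answer: cursor 2

Derivation:
After op 1 (insert('g')): buffer="hbgxog" (len 6), cursors c1@3 c2@6, authorship ..1..2
After op 2 (insert('f')): buffer="hbgfxogf" (len 8), cursors c1@4 c2@8, authorship ..11..22
After op 3 (insert('s')): buffer="hbgfsxogfs" (len 10), cursors c1@5 c2@10, authorship ..111..222
After op 4 (move_right): buffer="hbgfsxogfs" (len 10), cursors c1@6 c2@10, authorship ..111..222
Authorship (.=original, N=cursor N): . . 1 1 1 . . 2 2 2
Index 7: author = 2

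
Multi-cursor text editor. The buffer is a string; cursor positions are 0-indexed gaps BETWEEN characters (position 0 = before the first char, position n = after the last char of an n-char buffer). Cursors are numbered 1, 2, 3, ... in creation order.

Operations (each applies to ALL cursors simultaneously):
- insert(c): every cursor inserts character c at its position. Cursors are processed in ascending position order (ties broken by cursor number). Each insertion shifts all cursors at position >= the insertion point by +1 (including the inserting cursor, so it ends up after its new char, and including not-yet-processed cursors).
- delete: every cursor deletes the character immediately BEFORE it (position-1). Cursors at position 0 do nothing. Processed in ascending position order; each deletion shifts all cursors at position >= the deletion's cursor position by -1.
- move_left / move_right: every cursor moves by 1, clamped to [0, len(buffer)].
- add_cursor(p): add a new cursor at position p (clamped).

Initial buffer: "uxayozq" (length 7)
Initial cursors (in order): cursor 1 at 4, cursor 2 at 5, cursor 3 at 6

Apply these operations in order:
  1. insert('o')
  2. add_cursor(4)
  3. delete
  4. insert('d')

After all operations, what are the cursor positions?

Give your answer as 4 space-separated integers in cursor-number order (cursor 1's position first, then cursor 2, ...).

Answer: 5 7 9 5

Derivation:
After op 1 (insert('o')): buffer="uxayooozoq" (len 10), cursors c1@5 c2@7 c3@9, authorship ....1.2.3.
After op 2 (add_cursor(4)): buffer="uxayooozoq" (len 10), cursors c4@4 c1@5 c2@7 c3@9, authorship ....1.2.3.
After op 3 (delete): buffer="uxaozq" (len 6), cursors c1@3 c4@3 c2@4 c3@5, authorship ......
After op 4 (insert('d')): buffer="uxaddodzdq" (len 10), cursors c1@5 c4@5 c2@7 c3@9, authorship ...14.2.3.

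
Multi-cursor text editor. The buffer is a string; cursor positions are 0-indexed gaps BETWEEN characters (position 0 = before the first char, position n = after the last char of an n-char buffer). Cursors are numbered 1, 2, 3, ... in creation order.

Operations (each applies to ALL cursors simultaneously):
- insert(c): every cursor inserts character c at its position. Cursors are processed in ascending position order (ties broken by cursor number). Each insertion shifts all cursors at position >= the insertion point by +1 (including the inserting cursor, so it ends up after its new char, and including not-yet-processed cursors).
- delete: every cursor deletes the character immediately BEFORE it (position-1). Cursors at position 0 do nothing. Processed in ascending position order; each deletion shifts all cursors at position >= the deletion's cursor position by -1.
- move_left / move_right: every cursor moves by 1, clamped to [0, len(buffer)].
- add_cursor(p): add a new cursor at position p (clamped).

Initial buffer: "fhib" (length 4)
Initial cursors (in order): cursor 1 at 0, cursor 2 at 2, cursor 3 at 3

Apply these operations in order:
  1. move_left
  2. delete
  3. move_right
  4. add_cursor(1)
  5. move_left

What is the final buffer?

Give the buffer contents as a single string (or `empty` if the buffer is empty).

Answer: ib

Derivation:
After op 1 (move_left): buffer="fhib" (len 4), cursors c1@0 c2@1 c3@2, authorship ....
After op 2 (delete): buffer="ib" (len 2), cursors c1@0 c2@0 c3@0, authorship ..
After op 3 (move_right): buffer="ib" (len 2), cursors c1@1 c2@1 c3@1, authorship ..
After op 4 (add_cursor(1)): buffer="ib" (len 2), cursors c1@1 c2@1 c3@1 c4@1, authorship ..
After op 5 (move_left): buffer="ib" (len 2), cursors c1@0 c2@0 c3@0 c4@0, authorship ..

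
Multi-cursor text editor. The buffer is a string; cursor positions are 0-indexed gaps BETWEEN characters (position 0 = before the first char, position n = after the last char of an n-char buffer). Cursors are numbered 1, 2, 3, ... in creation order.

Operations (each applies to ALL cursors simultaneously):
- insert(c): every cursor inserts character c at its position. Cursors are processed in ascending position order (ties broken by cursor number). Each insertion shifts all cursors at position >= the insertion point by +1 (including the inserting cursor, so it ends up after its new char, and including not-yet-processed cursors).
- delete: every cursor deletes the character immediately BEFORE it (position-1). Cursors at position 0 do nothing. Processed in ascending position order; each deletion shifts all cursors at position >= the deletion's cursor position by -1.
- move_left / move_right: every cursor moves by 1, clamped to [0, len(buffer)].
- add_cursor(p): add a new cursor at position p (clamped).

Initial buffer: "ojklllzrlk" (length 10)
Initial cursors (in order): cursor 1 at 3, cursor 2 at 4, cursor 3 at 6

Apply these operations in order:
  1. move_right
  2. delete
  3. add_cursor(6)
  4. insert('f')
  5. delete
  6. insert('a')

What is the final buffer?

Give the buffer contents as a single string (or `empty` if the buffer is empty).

After op 1 (move_right): buffer="ojklllzrlk" (len 10), cursors c1@4 c2@5 c3@7, authorship ..........
After op 2 (delete): buffer="ojklrlk" (len 7), cursors c1@3 c2@3 c3@4, authorship .......
After op 3 (add_cursor(6)): buffer="ojklrlk" (len 7), cursors c1@3 c2@3 c3@4 c4@6, authorship .......
After op 4 (insert('f')): buffer="ojkfflfrlfk" (len 11), cursors c1@5 c2@5 c3@7 c4@10, authorship ...12.3..4.
After op 5 (delete): buffer="ojklrlk" (len 7), cursors c1@3 c2@3 c3@4 c4@6, authorship .......
After op 6 (insert('a')): buffer="ojkaalarlak" (len 11), cursors c1@5 c2@5 c3@7 c4@10, authorship ...12.3..4.

Answer: ojkaalarlak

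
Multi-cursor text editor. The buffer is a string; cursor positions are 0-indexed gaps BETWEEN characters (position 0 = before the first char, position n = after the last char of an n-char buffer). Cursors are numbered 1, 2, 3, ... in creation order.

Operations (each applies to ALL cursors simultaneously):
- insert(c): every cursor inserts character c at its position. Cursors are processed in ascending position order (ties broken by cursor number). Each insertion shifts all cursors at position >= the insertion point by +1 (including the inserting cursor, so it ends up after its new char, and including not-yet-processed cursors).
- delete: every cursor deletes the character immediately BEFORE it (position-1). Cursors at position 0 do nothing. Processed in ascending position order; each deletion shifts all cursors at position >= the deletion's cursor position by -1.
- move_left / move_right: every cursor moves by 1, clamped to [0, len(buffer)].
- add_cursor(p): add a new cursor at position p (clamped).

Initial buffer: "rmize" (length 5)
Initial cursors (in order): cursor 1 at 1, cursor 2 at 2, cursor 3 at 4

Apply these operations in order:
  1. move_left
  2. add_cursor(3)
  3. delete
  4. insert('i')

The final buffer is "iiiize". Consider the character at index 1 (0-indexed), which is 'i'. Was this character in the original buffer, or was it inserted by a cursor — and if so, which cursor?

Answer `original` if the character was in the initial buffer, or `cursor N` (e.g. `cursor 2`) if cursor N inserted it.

After op 1 (move_left): buffer="rmize" (len 5), cursors c1@0 c2@1 c3@3, authorship .....
After op 2 (add_cursor(3)): buffer="rmize" (len 5), cursors c1@0 c2@1 c3@3 c4@3, authorship .....
After op 3 (delete): buffer="ze" (len 2), cursors c1@0 c2@0 c3@0 c4@0, authorship ..
After op 4 (insert('i')): buffer="iiiize" (len 6), cursors c1@4 c2@4 c3@4 c4@4, authorship 1234..
Authorship (.=original, N=cursor N): 1 2 3 4 . .
Index 1: author = 2

Answer: cursor 2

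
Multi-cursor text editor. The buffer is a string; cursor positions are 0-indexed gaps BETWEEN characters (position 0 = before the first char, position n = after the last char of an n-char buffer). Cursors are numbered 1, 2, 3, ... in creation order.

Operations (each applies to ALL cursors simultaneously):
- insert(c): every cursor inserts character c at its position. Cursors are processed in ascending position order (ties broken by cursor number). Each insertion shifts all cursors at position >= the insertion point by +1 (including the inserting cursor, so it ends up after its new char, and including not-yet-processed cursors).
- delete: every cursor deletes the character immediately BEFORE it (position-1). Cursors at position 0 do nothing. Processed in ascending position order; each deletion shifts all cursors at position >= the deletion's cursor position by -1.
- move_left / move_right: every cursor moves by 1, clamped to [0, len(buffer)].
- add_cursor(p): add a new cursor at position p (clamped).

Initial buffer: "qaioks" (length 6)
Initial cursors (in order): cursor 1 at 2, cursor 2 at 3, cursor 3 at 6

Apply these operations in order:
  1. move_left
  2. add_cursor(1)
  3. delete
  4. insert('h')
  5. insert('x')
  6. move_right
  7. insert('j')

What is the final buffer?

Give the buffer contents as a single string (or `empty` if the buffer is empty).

After op 1 (move_left): buffer="qaioks" (len 6), cursors c1@1 c2@2 c3@5, authorship ......
After op 2 (add_cursor(1)): buffer="qaioks" (len 6), cursors c1@1 c4@1 c2@2 c3@5, authorship ......
After op 3 (delete): buffer="ios" (len 3), cursors c1@0 c2@0 c4@0 c3@2, authorship ...
After op 4 (insert('h')): buffer="hhhiohs" (len 7), cursors c1@3 c2@3 c4@3 c3@6, authorship 124..3.
After op 5 (insert('x')): buffer="hhhxxxiohxs" (len 11), cursors c1@6 c2@6 c4@6 c3@10, authorship 124124..33.
After op 6 (move_right): buffer="hhhxxxiohxs" (len 11), cursors c1@7 c2@7 c4@7 c3@11, authorship 124124..33.
After op 7 (insert('j')): buffer="hhhxxxijjjohxsj" (len 15), cursors c1@10 c2@10 c4@10 c3@15, authorship 124124.124.33.3

Answer: hhhxxxijjjohxsj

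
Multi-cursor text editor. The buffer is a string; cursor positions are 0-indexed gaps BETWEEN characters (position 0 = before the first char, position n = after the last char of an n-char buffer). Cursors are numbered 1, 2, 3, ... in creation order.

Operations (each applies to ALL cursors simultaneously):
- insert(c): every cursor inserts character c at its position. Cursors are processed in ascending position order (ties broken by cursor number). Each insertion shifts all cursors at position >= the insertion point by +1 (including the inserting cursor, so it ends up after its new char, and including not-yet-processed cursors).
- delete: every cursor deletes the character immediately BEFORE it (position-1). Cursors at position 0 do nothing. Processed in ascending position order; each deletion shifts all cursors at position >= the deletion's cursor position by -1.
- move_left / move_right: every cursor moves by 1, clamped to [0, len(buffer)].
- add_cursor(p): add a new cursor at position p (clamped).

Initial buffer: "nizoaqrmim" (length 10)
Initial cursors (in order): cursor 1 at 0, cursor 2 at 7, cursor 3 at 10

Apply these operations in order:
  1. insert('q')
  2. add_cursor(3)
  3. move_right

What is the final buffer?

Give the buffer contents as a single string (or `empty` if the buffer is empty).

Answer: qnizoaqrqmimq

Derivation:
After op 1 (insert('q')): buffer="qnizoaqrqmimq" (len 13), cursors c1@1 c2@9 c3@13, authorship 1.......2...3
After op 2 (add_cursor(3)): buffer="qnizoaqrqmimq" (len 13), cursors c1@1 c4@3 c2@9 c3@13, authorship 1.......2...3
After op 3 (move_right): buffer="qnizoaqrqmimq" (len 13), cursors c1@2 c4@4 c2@10 c3@13, authorship 1.......2...3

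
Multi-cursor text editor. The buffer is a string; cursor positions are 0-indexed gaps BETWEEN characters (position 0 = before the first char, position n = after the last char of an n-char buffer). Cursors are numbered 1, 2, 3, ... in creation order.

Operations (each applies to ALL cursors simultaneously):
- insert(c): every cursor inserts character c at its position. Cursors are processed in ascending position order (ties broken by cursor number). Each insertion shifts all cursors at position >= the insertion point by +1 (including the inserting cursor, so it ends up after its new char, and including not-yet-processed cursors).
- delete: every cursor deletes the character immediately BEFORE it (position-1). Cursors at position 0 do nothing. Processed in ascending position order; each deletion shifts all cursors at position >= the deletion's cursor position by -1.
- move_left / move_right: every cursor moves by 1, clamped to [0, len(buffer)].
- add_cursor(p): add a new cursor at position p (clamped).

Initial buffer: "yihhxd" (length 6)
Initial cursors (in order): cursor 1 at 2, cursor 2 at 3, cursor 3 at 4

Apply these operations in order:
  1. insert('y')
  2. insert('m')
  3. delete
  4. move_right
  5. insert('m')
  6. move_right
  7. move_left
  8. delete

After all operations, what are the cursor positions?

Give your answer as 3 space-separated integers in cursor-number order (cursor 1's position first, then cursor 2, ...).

Answer: 4 6 8

Derivation:
After op 1 (insert('y')): buffer="yiyhyhyxd" (len 9), cursors c1@3 c2@5 c3@7, authorship ..1.2.3..
After op 2 (insert('m')): buffer="yiymhymhymxd" (len 12), cursors c1@4 c2@7 c3@10, authorship ..11.22.33..
After op 3 (delete): buffer="yiyhyhyxd" (len 9), cursors c1@3 c2@5 c3@7, authorship ..1.2.3..
After op 4 (move_right): buffer="yiyhyhyxd" (len 9), cursors c1@4 c2@6 c3@8, authorship ..1.2.3..
After op 5 (insert('m')): buffer="yiyhmyhmyxmd" (len 12), cursors c1@5 c2@8 c3@11, authorship ..1.12.23.3.
After op 6 (move_right): buffer="yiyhmyhmyxmd" (len 12), cursors c1@6 c2@9 c3@12, authorship ..1.12.23.3.
After op 7 (move_left): buffer="yiyhmyhmyxmd" (len 12), cursors c1@5 c2@8 c3@11, authorship ..1.12.23.3.
After op 8 (delete): buffer="yiyhyhyxd" (len 9), cursors c1@4 c2@6 c3@8, authorship ..1.2.3..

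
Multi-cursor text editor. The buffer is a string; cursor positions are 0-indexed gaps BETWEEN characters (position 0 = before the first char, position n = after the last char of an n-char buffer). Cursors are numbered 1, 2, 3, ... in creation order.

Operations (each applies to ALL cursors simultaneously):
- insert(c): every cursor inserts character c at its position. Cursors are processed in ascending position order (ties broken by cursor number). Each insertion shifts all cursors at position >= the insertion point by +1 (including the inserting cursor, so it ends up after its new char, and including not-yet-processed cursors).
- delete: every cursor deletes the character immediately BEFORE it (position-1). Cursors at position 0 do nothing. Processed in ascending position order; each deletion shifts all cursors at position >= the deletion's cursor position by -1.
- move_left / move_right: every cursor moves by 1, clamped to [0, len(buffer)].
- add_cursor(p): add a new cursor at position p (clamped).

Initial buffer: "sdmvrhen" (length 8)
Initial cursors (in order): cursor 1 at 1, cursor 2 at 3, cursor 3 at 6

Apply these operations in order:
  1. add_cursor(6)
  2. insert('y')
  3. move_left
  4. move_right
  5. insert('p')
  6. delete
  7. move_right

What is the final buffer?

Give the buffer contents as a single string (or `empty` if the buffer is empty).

Answer: sydmyvrhyyen

Derivation:
After op 1 (add_cursor(6)): buffer="sdmvrhen" (len 8), cursors c1@1 c2@3 c3@6 c4@6, authorship ........
After op 2 (insert('y')): buffer="sydmyvrhyyen" (len 12), cursors c1@2 c2@5 c3@10 c4@10, authorship .1..2...34..
After op 3 (move_left): buffer="sydmyvrhyyen" (len 12), cursors c1@1 c2@4 c3@9 c4@9, authorship .1..2...34..
After op 4 (move_right): buffer="sydmyvrhyyen" (len 12), cursors c1@2 c2@5 c3@10 c4@10, authorship .1..2...34..
After op 5 (insert('p')): buffer="sypdmypvrhyyppen" (len 16), cursors c1@3 c2@7 c3@14 c4@14, authorship .11..22...3434..
After op 6 (delete): buffer="sydmyvrhyyen" (len 12), cursors c1@2 c2@5 c3@10 c4@10, authorship .1..2...34..
After op 7 (move_right): buffer="sydmyvrhyyen" (len 12), cursors c1@3 c2@6 c3@11 c4@11, authorship .1..2...34..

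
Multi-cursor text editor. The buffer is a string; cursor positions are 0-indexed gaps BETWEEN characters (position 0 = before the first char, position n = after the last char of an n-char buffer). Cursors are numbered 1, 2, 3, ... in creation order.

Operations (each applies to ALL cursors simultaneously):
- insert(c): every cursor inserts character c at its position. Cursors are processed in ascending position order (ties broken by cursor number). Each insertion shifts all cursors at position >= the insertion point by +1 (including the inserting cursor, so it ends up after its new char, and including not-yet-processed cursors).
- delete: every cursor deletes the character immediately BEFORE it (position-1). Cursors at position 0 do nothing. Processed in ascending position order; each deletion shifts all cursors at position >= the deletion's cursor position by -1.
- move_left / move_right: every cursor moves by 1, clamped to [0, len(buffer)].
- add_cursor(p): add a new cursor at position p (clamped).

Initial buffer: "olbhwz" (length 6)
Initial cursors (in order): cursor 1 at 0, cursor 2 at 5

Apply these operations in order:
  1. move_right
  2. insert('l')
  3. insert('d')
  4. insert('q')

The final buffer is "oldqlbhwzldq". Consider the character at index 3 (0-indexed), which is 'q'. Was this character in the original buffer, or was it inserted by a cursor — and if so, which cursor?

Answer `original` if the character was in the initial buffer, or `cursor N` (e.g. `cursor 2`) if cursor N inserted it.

After op 1 (move_right): buffer="olbhwz" (len 6), cursors c1@1 c2@6, authorship ......
After op 2 (insert('l')): buffer="ollbhwzl" (len 8), cursors c1@2 c2@8, authorship .1.....2
After op 3 (insert('d')): buffer="oldlbhwzld" (len 10), cursors c1@3 c2@10, authorship .11.....22
After op 4 (insert('q')): buffer="oldqlbhwzldq" (len 12), cursors c1@4 c2@12, authorship .111.....222
Authorship (.=original, N=cursor N): . 1 1 1 . . . . . 2 2 2
Index 3: author = 1

Answer: cursor 1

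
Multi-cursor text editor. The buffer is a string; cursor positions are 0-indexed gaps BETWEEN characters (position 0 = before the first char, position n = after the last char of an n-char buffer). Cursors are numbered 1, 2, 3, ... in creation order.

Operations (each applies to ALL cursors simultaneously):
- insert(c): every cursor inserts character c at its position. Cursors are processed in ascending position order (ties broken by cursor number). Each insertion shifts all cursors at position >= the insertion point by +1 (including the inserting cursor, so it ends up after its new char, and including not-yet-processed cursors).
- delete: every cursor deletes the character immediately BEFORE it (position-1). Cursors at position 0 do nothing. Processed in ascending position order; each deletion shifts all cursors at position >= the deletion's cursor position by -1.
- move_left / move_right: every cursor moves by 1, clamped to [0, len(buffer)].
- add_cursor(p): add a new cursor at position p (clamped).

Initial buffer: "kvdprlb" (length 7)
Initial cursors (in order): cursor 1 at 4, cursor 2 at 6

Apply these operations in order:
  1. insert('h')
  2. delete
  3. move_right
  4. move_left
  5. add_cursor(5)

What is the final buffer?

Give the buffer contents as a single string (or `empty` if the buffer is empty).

Answer: kvdprlb

Derivation:
After op 1 (insert('h')): buffer="kvdphrlhb" (len 9), cursors c1@5 c2@8, authorship ....1..2.
After op 2 (delete): buffer="kvdprlb" (len 7), cursors c1@4 c2@6, authorship .......
After op 3 (move_right): buffer="kvdprlb" (len 7), cursors c1@5 c2@7, authorship .......
After op 4 (move_left): buffer="kvdprlb" (len 7), cursors c1@4 c2@6, authorship .......
After op 5 (add_cursor(5)): buffer="kvdprlb" (len 7), cursors c1@4 c3@5 c2@6, authorship .......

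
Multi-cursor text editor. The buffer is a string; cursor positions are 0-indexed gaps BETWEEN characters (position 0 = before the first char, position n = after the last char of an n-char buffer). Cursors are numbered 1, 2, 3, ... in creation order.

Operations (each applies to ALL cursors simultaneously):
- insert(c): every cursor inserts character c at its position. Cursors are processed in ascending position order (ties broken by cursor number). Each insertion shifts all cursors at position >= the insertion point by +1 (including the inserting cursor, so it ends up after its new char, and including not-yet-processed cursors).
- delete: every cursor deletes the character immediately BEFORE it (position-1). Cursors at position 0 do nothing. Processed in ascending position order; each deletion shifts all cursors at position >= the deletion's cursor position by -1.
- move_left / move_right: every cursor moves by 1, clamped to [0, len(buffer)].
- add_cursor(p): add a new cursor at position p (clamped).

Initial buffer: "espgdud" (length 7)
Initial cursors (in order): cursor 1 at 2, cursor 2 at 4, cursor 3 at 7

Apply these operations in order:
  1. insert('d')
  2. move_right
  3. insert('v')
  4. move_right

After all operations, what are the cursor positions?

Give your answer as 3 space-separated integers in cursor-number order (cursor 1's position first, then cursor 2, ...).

After op 1 (insert('d')): buffer="esdpgddudd" (len 10), cursors c1@3 c2@6 c3@10, authorship ..1..2...3
After op 2 (move_right): buffer="esdpgddudd" (len 10), cursors c1@4 c2@7 c3@10, authorship ..1..2...3
After op 3 (insert('v')): buffer="esdpvgddvuddv" (len 13), cursors c1@5 c2@9 c3@13, authorship ..1.1.2.2..33
After op 4 (move_right): buffer="esdpvgddvuddv" (len 13), cursors c1@6 c2@10 c3@13, authorship ..1.1.2.2..33

Answer: 6 10 13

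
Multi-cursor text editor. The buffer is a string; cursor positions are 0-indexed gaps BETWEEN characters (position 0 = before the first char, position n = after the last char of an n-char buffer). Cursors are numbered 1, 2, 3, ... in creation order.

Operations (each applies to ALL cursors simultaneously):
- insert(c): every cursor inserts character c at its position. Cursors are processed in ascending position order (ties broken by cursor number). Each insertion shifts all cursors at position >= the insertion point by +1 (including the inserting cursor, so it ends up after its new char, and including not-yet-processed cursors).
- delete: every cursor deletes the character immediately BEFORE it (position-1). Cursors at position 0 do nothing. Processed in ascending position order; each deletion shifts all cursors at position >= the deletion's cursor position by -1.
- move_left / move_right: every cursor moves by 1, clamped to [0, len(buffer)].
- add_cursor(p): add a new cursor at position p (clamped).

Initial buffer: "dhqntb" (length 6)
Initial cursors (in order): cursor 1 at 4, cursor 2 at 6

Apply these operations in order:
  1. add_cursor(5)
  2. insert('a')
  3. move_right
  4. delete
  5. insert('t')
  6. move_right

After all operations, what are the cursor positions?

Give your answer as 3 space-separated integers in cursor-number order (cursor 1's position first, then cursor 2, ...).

After op 1 (add_cursor(5)): buffer="dhqntb" (len 6), cursors c1@4 c3@5 c2@6, authorship ......
After op 2 (insert('a')): buffer="dhqnataba" (len 9), cursors c1@5 c3@7 c2@9, authorship ....1.3.2
After op 3 (move_right): buffer="dhqnataba" (len 9), cursors c1@6 c3@8 c2@9, authorship ....1.3.2
After op 4 (delete): buffer="dhqnaa" (len 6), cursors c1@5 c2@6 c3@6, authorship ....13
After op 5 (insert('t')): buffer="dhqnatatt" (len 9), cursors c1@6 c2@9 c3@9, authorship ....11323
After op 6 (move_right): buffer="dhqnatatt" (len 9), cursors c1@7 c2@9 c3@9, authorship ....11323

Answer: 7 9 9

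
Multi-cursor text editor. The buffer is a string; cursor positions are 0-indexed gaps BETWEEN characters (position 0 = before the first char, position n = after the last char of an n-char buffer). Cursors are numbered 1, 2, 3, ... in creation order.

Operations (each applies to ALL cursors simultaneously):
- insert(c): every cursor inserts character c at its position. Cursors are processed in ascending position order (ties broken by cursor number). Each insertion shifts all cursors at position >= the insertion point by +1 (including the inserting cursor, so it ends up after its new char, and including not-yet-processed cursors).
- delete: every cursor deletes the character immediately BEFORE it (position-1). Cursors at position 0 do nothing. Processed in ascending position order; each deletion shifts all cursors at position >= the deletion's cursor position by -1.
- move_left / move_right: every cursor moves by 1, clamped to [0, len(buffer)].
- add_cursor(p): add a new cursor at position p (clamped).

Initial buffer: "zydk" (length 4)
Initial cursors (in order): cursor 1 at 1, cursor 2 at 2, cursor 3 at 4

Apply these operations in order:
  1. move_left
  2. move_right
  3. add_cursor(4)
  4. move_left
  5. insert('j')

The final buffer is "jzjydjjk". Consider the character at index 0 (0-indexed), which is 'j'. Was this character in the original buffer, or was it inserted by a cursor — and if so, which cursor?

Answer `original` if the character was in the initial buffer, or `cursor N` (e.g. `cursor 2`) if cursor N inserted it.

Answer: cursor 1

Derivation:
After op 1 (move_left): buffer="zydk" (len 4), cursors c1@0 c2@1 c3@3, authorship ....
After op 2 (move_right): buffer="zydk" (len 4), cursors c1@1 c2@2 c3@4, authorship ....
After op 3 (add_cursor(4)): buffer="zydk" (len 4), cursors c1@1 c2@2 c3@4 c4@4, authorship ....
After op 4 (move_left): buffer="zydk" (len 4), cursors c1@0 c2@1 c3@3 c4@3, authorship ....
After op 5 (insert('j')): buffer="jzjydjjk" (len 8), cursors c1@1 c2@3 c3@7 c4@7, authorship 1.2..34.
Authorship (.=original, N=cursor N): 1 . 2 . . 3 4 .
Index 0: author = 1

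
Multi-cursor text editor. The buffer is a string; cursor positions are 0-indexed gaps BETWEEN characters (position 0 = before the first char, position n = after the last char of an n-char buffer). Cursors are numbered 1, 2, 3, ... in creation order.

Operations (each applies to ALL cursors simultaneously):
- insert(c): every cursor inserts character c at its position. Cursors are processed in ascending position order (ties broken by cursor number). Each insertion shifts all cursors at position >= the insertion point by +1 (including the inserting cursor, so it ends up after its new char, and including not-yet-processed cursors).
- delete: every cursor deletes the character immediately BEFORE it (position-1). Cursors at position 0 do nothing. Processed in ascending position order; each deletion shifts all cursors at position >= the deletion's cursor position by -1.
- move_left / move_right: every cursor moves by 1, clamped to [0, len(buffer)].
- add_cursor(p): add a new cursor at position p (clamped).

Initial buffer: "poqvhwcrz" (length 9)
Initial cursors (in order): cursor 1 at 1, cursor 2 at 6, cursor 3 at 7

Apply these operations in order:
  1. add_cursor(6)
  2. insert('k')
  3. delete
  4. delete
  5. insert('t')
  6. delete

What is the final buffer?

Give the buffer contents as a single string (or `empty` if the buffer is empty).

After op 1 (add_cursor(6)): buffer="poqvhwcrz" (len 9), cursors c1@1 c2@6 c4@6 c3@7, authorship .........
After op 2 (insert('k')): buffer="pkoqvhwkkckrz" (len 13), cursors c1@2 c2@9 c4@9 c3@11, authorship .1.....24.3..
After op 3 (delete): buffer="poqvhwcrz" (len 9), cursors c1@1 c2@6 c4@6 c3@7, authorship .........
After op 4 (delete): buffer="oqvrz" (len 5), cursors c1@0 c2@3 c3@3 c4@3, authorship .....
After op 5 (insert('t')): buffer="toqvtttrz" (len 9), cursors c1@1 c2@7 c3@7 c4@7, authorship 1...234..
After op 6 (delete): buffer="oqvrz" (len 5), cursors c1@0 c2@3 c3@3 c4@3, authorship .....

Answer: oqvrz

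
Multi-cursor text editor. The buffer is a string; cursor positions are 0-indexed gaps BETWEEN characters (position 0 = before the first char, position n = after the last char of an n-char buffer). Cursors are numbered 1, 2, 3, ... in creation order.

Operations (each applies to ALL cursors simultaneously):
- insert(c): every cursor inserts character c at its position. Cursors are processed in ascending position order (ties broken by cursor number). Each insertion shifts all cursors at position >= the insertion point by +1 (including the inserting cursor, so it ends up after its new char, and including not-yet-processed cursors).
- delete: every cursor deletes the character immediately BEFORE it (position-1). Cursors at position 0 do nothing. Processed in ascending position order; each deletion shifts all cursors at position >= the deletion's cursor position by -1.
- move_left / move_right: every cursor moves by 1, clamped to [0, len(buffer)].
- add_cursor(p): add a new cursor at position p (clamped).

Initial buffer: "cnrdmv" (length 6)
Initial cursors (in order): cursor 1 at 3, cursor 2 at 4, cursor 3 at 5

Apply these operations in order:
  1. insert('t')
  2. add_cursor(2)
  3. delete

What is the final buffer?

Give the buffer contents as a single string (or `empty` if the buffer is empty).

After op 1 (insert('t')): buffer="cnrtdtmtv" (len 9), cursors c1@4 c2@6 c3@8, authorship ...1.2.3.
After op 2 (add_cursor(2)): buffer="cnrtdtmtv" (len 9), cursors c4@2 c1@4 c2@6 c3@8, authorship ...1.2.3.
After op 3 (delete): buffer="crdmv" (len 5), cursors c4@1 c1@2 c2@3 c3@4, authorship .....

Answer: crdmv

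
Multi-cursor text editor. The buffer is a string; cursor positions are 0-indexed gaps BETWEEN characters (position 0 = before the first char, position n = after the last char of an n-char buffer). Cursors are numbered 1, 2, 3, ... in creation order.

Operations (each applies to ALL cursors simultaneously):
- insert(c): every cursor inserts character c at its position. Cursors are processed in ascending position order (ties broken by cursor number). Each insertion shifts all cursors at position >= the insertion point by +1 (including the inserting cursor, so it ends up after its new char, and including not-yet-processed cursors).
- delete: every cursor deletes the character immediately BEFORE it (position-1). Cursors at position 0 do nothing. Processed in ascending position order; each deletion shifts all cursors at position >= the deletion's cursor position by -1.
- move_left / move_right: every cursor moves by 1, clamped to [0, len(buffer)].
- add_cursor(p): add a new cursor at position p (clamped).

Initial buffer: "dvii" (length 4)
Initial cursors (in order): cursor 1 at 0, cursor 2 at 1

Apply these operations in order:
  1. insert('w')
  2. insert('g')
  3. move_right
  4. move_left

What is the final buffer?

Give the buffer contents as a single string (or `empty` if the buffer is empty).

After op 1 (insert('w')): buffer="wdwvii" (len 6), cursors c1@1 c2@3, authorship 1.2...
After op 2 (insert('g')): buffer="wgdwgvii" (len 8), cursors c1@2 c2@5, authorship 11.22...
After op 3 (move_right): buffer="wgdwgvii" (len 8), cursors c1@3 c2@6, authorship 11.22...
After op 4 (move_left): buffer="wgdwgvii" (len 8), cursors c1@2 c2@5, authorship 11.22...

Answer: wgdwgvii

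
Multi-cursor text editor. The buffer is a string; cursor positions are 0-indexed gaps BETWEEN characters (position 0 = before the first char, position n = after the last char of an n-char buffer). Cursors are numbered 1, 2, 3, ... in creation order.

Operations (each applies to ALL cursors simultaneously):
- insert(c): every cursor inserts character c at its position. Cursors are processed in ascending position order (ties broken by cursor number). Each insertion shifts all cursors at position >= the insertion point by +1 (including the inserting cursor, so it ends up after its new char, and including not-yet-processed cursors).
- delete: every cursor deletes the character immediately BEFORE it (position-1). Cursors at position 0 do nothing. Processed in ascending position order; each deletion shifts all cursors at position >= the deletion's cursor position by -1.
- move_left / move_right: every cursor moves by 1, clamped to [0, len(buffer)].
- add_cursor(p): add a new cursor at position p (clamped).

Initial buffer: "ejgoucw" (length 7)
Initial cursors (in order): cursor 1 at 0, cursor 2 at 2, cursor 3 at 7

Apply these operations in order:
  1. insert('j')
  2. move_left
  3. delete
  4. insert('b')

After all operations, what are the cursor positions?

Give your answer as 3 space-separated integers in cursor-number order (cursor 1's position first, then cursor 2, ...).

Answer: 1 4 10

Derivation:
After op 1 (insert('j')): buffer="jejjgoucwj" (len 10), cursors c1@1 c2@4 c3@10, authorship 1..2.....3
After op 2 (move_left): buffer="jejjgoucwj" (len 10), cursors c1@0 c2@3 c3@9, authorship 1..2.....3
After op 3 (delete): buffer="jejgoucj" (len 8), cursors c1@0 c2@2 c3@7, authorship 1.2....3
After op 4 (insert('b')): buffer="bjebjgoucbj" (len 11), cursors c1@1 c2@4 c3@10, authorship 11.22....33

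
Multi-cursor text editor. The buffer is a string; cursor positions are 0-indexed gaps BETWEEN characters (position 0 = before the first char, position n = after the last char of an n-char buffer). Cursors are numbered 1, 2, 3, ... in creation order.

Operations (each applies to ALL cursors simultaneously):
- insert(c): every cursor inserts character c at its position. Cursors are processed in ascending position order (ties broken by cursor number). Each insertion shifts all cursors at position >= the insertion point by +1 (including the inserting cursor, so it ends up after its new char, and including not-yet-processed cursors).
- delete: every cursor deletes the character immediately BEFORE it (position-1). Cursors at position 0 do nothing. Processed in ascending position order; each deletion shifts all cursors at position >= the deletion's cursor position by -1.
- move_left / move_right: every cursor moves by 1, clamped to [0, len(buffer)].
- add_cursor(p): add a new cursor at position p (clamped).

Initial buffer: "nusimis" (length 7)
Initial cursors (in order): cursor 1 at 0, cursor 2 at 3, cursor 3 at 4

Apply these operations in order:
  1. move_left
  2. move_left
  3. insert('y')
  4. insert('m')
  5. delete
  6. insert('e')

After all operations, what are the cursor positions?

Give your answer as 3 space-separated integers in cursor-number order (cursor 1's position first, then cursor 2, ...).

After op 1 (move_left): buffer="nusimis" (len 7), cursors c1@0 c2@2 c3@3, authorship .......
After op 2 (move_left): buffer="nusimis" (len 7), cursors c1@0 c2@1 c3@2, authorship .......
After op 3 (insert('y')): buffer="ynyuysimis" (len 10), cursors c1@1 c2@3 c3@5, authorship 1.2.3.....
After op 4 (insert('m')): buffer="ymnymuymsimis" (len 13), cursors c1@2 c2@5 c3@8, authorship 11.22.33.....
After op 5 (delete): buffer="ynyuysimis" (len 10), cursors c1@1 c2@3 c3@5, authorship 1.2.3.....
After op 6 (insert('e')): buffer="yenyeuyesimis" (len 13), cursors c1@2 c2@5 c3@8, authorship 11.22.33.....

Answer: 2 5 8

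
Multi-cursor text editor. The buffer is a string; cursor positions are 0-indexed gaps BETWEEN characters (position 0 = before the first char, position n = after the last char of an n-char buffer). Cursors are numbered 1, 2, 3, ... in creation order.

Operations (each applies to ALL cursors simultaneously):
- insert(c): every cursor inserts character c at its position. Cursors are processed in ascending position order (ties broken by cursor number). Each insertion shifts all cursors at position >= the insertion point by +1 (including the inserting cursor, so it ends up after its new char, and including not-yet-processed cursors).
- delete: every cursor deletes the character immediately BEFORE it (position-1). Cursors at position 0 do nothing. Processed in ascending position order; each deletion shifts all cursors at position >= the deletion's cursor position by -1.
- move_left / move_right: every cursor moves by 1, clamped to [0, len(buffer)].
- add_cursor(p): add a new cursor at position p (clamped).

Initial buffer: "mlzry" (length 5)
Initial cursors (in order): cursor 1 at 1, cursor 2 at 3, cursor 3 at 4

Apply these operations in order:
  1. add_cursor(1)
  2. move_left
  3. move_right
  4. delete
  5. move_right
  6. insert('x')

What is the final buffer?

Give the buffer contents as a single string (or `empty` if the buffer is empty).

Answer: lxxyxx

Derivation:
After op 1 (add_cursor(1)): buffer="mlzry" (len 5), cursors c1@1 c4@1 c2@3 c3@4, authorship .....
After op 2 (move_left): buffer="mlzry" (len 5), cursors c1@0 c4@0 c2@2 c3@3, authorship .....
After op 3 (move_right): buffer="mlzry" (len 5), cursors c1@1 c4@1 c2@3 c3@4, authorship .....
After op 4 (delete): buffer="ly" (len 2), cursors c1@0 c4@0 c2@1 c3@1, authorship ..
After op 5 (move_right): buffer="ly" (len 2), cursors c1@1 c4@1 c2@2 c3@2, authorship ..
After op 6 (insert('x')): buffer="lxxyxx" (len 6), cursors c1@3 c4@3 c2@6 c3@6, authorship .14.23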